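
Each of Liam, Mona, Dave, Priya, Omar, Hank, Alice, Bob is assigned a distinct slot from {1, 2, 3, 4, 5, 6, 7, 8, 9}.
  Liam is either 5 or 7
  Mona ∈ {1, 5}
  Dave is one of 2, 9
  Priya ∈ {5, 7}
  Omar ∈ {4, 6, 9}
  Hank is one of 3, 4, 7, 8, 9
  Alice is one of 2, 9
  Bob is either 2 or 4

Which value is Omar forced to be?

6

Liam and Priya share exactly the 2 values {5, 7}; by pigeonhole those values go to them, so strike 5, 7 from Mona, Hank.
Mona has just one choice, so Mona = 1.
The 2 variables Dave and Alice are confined to {2, 9}, which locks those values in; drop them from Omar, Hank, Bob.
That leaves Bob = 4. Eliminate 4 elsewhere: Omar, Hank.
So Omar = 6.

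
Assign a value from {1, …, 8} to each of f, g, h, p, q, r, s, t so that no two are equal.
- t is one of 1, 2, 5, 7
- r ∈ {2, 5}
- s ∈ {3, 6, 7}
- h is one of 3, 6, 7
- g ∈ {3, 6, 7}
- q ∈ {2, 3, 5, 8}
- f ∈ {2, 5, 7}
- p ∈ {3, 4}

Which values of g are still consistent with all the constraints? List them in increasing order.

3, 6, 7

Among the 8 variables, 1 fits only t (and all 8 values in {1, 2, 3, 4, 5, 6, 7, 8} must be used), so t = 1.
The 7 still-open variables draw from only 7 values {2, 3, 4, 5, 6, 7, 8}, so each is used; only p can be 4, hence p = 4.
The 6 still-open variables together cover exactly {2, 3, 5, 6, 7, 8} — 6 values for 6 variables — and 8 appears only in q's list, so q = 8.
The 3 variables g, h, s are confined to {3, 6, 7}, which locks those values in; drop them from f.
No further eliminations apply; g can still be any of 3, 6, 7.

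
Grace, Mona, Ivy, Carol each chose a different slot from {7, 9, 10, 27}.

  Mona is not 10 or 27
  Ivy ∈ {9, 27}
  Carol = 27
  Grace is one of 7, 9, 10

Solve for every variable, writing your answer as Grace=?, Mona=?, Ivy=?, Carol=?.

Grace=10, Mona=7, Ivy=9, Carol=27

Carol's domain is down to {27}, so Carol = 27. Strike 27 from Ivy.
Ivy's domain is down to {9}, so Ivy = 9. So Grace, Mona can't be 9.
Mona has just one choice, so Mona = 7. Eliminate 7 elsewhere: Grace.
Grace's domain is down to {10}, so Grace = 10.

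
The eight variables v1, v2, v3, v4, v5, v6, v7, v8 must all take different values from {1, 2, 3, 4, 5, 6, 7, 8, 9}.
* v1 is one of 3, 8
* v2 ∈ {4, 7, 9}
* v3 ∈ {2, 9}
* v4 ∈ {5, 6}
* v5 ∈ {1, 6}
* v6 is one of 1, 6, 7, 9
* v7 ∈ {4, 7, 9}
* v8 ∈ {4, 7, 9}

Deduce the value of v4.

v2, v7, v8 share exactly the 3 values {4, 7, 9}; by pigeonhole those values go to them, so strike 4, 7, 9 from v3, v6.
v3's domain is down to {2}, so v3 = 2.
The 2 variables v5 and v6 are confined to {1, 6}, which locks those values in; drop them from v4.
So v4 = 5.

5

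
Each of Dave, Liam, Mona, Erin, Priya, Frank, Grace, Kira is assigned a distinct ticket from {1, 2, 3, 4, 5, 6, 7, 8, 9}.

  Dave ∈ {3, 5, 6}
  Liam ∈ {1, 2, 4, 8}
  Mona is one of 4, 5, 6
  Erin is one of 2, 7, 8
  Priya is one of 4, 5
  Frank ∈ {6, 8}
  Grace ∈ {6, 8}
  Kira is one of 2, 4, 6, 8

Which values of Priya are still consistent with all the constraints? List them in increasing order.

4, 5

Among the 8 variables, 1 fits only Liam (and all 8 values in {1, 2, 3, 4, 5, 6, 7, 8} must be used), so Liam = 1.
The 7 still-open variables together cover exactly {2, 3, 4, 5, 6, 7, 8} — 7 values for 7 variables — and 3 appears only in Dave's list, so Dave = 3.
The 6 still-open variables together cover exactly {2, 4, 5, 6, 7, 8} — 6 values for 6 variables — and 7 appears only in Erin's list, so Erin = 7.
The 5 still-open variables together cover exactly {2, 4, 5, 6, 8} — 5 values for 5 variables — and 2 appears only in Kira's list, so Kira = 2.
Frank and Grace between them cover only {6, 8} — a naked pair. Remove those values from Mona.
No further eliminations apply; Priya can still be any of 4, 5.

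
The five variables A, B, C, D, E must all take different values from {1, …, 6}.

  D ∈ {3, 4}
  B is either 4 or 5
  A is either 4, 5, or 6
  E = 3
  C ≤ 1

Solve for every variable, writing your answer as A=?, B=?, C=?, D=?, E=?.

A=6, B=5, C=1, D=4, E=3

C's domain is down to {1}, so C = 1.
E must be 3 (only option left). So D can't be 3.
That leaves D = 4. So A, B can't be 4.
B's domain is down to {5}, so B = 5. Eliminate 5 elsewhere: A.
A has just one choice, so A = 6.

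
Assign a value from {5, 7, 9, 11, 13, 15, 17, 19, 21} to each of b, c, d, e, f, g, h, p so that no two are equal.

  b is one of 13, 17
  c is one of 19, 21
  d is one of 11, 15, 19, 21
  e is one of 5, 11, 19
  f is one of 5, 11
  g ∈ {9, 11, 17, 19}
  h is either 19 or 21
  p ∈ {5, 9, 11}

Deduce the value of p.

The 8 variables together cover exactly {5, 9, 11, 13, 15, 17, 19, 21} — 8 values for 8 variables — and 13 appears only in b's list, so b = 13.
Among the 7 still-open variables, 15 fits only d (and all 7 values in {5, 9, 11, 15, 17, 19, 21} must be used), so d = 15.
The 6 still-open variables draw from only 6 values {5, 9, 11, 17, 19, 21}, so each is used; only g can be 17, hence g = 17.
Among the 5 still-open variables, 9 fits only p (and all 5 values in {5, 9, 11, 19, 21} must be used), so p = 9.

9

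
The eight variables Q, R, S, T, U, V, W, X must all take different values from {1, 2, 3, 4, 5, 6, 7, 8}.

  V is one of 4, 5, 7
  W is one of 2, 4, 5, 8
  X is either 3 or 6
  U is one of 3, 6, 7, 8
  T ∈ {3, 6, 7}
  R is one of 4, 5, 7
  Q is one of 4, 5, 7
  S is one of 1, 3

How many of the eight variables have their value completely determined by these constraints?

The 8 variables together cover exactly {1, 2, 3, 4, 5, 6, 7, 8} — 8 values for 8 variables — and 1 appears only in S's list, so S = 1.
The 7 still-open variables draw from only 7 values {2, 3, 4, 5, 6, 7, 8}, so each is used; only W can be 2, hence W = 2.
The 6 still-open variables together cover exactly {3, 4, 5, 6, 7, 8} — 6 values for 6 variables — and 8 appears only in U's list, so U = 8.
Q, R, V share exactly the 3 values {4, 5, 7}; by pigeonhole those values go to them, so strike 4, 5, 7 from T.
Determined: S=1, U=8, W=2. The other variables each still have more than one consistent value. That makes 3.

3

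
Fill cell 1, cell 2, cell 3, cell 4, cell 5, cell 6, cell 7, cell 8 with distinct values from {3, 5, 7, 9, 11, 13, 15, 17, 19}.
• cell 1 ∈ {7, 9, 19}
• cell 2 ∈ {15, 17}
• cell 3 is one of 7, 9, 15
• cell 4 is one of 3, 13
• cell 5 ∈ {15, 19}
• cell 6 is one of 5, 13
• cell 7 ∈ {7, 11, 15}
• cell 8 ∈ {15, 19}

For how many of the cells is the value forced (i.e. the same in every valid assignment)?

2

The 2 variables cell 5 and cell 8 are confined to {15, 19}, which locks those values in; drop them from cell 1, cell 2, cell 3, cell 7.
cell 2 has just one choice, so cell 2 = 17.
cell 1 and cell 3 share exactly the 2 values {7, 9}; by pigeonhole those values go to them, so strike 7, 9 from cell 7.
cell 7 has just one choice, so cell 7 = 11.
Determined: cell 2=17, cell 7=11. The other cells each still have more than one consistent value. That makes 2.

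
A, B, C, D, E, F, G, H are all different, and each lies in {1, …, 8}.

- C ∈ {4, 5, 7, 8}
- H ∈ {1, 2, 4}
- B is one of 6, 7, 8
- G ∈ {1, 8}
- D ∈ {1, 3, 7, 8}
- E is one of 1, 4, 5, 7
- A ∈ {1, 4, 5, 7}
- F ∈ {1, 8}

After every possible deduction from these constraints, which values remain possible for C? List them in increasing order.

The 8 variables together cover exactly {1, 2, 3, 4, 5, 6, 7, 8} — 8 values for 8 variables — and 2 appears only in H's list, so H = 2.
The 7 still-open variables together cover exactly {1, 3, 4, 5, 6, 7, 8} — 7 values for 7 variables — and 3 appears only in D's list, so D = 3.
The 6 still-open variables draw from only 6 values {1, 4, 5, 6, 7, 8}, so each is used; only B can be 6, hence B = 6.
F and G share exactly the 2 values {1, 8}; by pigeonhole those values go to them, so strike 1, 8 from A, C, E.
No further eliminations apply; C can still be any of 4, 5, 7.

4, 5, 7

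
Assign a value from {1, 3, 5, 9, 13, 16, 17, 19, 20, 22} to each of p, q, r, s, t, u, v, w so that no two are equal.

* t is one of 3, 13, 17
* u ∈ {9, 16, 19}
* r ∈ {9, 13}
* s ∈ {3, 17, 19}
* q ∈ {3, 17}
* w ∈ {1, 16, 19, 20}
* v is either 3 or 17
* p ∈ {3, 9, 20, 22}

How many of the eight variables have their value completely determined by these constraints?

q and v between them cover only {3, 17} — a naked pair. Remove those values from p, s, t.
That leaves s = 19. Strike 19 from u, w.
t's domain is down to {13}, so t = 13. Eliminate 13 elsewhere: r.
r must be 9 (only option left). So p, u can't be 9.
u has just one choice, so u = 16. Eliminate 16 elsewhere: w.
Determined: r=9, s=19, t=13, u=16. The other variables each still have more than one consistent value. That makes 4.

4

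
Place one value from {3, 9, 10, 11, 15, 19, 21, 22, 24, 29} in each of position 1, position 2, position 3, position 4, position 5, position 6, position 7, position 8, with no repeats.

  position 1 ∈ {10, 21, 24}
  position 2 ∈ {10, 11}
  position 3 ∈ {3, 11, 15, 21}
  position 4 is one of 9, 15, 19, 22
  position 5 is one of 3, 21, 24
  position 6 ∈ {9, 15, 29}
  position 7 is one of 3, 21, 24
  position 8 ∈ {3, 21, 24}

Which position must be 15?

position 3

position 5, position 7, position 8 between them cover only {3, 21, 24} — a naked triple. Remove those values from position 1, position 3.
position 1 has just one choice, so position 1 = 10. Strike 10 from position 2.
position 2 must be 11 (only option left). Strike 11 from position 3.
So 15 goes to position 3.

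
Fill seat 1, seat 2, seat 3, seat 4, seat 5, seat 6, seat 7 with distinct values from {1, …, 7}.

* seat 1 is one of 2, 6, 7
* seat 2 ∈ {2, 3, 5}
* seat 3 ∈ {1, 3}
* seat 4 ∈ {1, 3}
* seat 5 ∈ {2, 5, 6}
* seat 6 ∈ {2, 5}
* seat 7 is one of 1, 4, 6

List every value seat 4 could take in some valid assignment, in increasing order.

Among the 7 variables, 4 fits only seat 7 (and all 7 values in {1, 2, 3, 4, 5, 6, 7} must be used), so seat 7 = 4.
The 6 still-open variables draw from only 6 values {1, 2, 3, 5, 6, 7}, so each is used; only seat 1 can be 7, hence seat 1 = 7.
The 5 still-open variables draw from only 5 values {1, 2, 3, 5, 6}, so each is used; only seat 5 can be 6, hence seat 5 = 6.
seat 3 and seat 4 between them cover only {1, 3} — a naked pair. Remove those values from seat 2.
No further eliminations apply; seat 4 can still be any of 1, 3.

1, 3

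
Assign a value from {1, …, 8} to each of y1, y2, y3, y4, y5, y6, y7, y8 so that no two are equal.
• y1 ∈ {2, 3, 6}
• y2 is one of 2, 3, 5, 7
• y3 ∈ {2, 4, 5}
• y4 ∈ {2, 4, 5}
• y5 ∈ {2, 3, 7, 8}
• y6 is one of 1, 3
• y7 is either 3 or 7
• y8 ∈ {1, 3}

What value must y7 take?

The 8 variables draw from only 8 values {1, 2, 3, 4, 5, 6, 7, 8}, so each is used; only y1 can be 6, hence y1 = 6.
The 7 still-open variables together cover exactly {1, 2, 3, 4, 5, 7, 8} — 7 values for 7 variables — and 8 appears only in y5's list, so y5 = 8.
The 2 variables y6 and y8 are confined to {1, 3}, which locks those values in; drop them from y2, y7.
So y7 = 7.

7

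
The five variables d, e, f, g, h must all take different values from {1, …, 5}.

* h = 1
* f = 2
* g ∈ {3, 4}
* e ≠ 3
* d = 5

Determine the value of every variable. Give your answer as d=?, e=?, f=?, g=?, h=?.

d must be 5 (only option left). Strike 5 from e.
That leaves f = 2. Eliminate 2 elsewhere: e.
h's domain is down to {1}, so h = 1. So e can't be 1.
e must be 4 (only option left). Eliminate 4 elsewhere: g.
g has just one choice, so g = 3.

d=5, e=4, f=2, g=3, h=1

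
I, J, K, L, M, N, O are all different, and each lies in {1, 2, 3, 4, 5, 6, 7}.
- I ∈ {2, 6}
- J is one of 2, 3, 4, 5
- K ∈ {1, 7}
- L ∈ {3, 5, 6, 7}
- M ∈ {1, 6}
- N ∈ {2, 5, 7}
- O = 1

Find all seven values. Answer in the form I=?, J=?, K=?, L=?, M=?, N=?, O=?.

O has just one choice, so O = 1. So K, M can't be 1.
K must be 7 (only option left). Remove 7 from L, N.
M must be 6 (only option left). Eliminate 6 elsewhere: I, L.
I's domain is down to {2}, so I = 2. So J, N can't be 2.
That leaves N = 5. Remove 5 from J, L.
L has just one choice, so L = 3. Remove 3 from J.
That leaves J = 4.

I=2, J=4, K=7, L=3, M=6, N=5, O=1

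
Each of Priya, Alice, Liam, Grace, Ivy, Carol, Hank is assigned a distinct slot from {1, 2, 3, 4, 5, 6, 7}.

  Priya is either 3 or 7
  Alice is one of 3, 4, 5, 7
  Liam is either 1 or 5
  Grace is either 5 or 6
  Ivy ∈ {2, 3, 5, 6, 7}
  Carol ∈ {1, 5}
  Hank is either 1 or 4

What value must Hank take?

Among the 7 variables, 2 fits only Ivy (and all 7 values in {1, 2, 3, 4, 5, 6, 7} must be used), so Ivy = 2.
The 6 still-open variables draw from only 6 values {1, 3, 4, 5, 6, 7}, so each is used; only Grace can be 6, hence Grace = 6.
Liam and Carol share exactly the 2 values {1, 5}; by pigeonhole those values go to them, so strike 1, 5 from Alice, Hank.
So Hank = 4.

4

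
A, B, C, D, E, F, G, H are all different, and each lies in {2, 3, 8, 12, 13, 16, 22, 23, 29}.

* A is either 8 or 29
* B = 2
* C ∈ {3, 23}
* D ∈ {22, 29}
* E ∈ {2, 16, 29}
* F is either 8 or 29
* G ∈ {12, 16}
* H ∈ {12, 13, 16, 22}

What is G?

12

B has just one choice, so B = 2. Strike 2 from E.
A and F between them cover only {8, 29} — a naked pair. Remove those values from D, E.
D's domain is down to {22}, so D = 22. Eliminate 22 elsewhere: H.
E has just one choice, so E = 16. Eliminate 16 elsewhere: G, H.
So G = 12.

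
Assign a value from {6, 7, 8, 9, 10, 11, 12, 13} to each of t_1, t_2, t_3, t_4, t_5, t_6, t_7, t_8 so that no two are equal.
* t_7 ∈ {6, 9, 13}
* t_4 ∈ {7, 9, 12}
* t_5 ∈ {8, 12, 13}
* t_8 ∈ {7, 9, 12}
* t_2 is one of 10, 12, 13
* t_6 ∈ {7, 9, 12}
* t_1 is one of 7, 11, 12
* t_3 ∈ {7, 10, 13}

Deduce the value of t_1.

The 8 variables draw from only 8 values {6, 7, 8, 9, 10, 11, 12, 13}, so each is used; only t_7 can be 6, hence t_7 = 6.
The 7 still-open variables draw from only 7 values {7, 8, 9, 10, 11, 12, 13}, so each is used; only t_5 can be 8, hence t_5 = 8.
The 6 still-open variables together cover exactly {7, 9, 10, 11, 12, 13} — 6 values for 6 variables — and 11 appears only in t_1's list, so t_1 = 11.

11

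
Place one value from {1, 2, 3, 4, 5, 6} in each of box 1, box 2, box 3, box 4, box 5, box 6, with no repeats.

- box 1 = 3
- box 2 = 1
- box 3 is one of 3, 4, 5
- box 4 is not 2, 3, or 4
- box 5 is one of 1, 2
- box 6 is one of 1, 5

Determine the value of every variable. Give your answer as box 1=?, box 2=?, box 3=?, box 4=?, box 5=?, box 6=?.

box 1 must be 3 (only option left). Remove 3 from box 3.
box 2 must be 1 (only option left). Eliminate 1 elsewhere: box 4, box 5, box 6.
box 5's domain is down to {2}, so box 5 = 2.
box 6 must be 5 (only option left). Strike 5 from box 3, box 4.
box 3 has just one choice, so box 3 = 4.
That leaves box 4 = 6.

box 1=3, box 2=1, box 3=4, box 4=6, box 5=2, box 6=5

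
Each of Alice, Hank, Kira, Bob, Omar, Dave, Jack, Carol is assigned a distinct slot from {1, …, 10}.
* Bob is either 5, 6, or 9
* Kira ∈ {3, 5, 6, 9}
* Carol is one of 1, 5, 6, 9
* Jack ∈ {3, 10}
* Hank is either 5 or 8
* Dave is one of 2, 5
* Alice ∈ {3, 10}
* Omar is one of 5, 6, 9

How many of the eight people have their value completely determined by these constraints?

3

The 8 variables together cover exactly {1, 2, 3, 5, 6, 8, 9, 10} — 8 values for 8 variables — and 1 appears only in Carol's list, so Carol = 1.
The 7 still-open variables draw from only 7 values {2, 3, 5, 6, 8, 9, 10}, so each is used; only Dave can be 2, hence Dave = 2.
The 6 still-open variables together cover exactly {3, 5, 6, 8, 9, 10} — 6 values for 6 variables — and 8 appears only in Hank's list, so Hank = 8.
Alice and Jack between them cover only {3, 10} — a naked pair. Remove those values from Kira.
Determined: Hank=8, Dave=2, Carol=1. The other people each still have more than one consistent value. That makes 3.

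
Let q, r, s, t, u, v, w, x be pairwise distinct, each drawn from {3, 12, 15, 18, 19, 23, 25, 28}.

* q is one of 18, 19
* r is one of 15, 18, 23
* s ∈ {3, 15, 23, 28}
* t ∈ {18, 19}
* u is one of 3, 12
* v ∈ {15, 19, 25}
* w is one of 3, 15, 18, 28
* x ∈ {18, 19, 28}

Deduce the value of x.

28

The 8 variables draw from only 8 values {3, 12, 15, 18, 19, 23, 25, 28}, so each is used; only u can be 12, hence u = 12.
The 7 still-open variables together cover exactly {3, 15, 18, 19, 23, 25, 28} — 7 values for 7 variables — and 25 appears only in v's list, so v = 25.
The 2 variables q and t are confined to {18, 19}, which locks those values in; drop them from r, w, x.
So x = 28.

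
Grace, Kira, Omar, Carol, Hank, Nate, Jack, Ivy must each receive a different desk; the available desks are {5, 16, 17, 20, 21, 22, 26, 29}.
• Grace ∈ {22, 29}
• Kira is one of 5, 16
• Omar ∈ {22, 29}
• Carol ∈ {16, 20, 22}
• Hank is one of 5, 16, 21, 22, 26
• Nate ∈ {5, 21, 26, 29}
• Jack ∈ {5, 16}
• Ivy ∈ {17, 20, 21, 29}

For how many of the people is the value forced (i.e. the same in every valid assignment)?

2

Among the 8 variables, 17 fits only Ivy (and all 8 values in {5, 16, 17, 20, 21, 22, 26, 29} must be used), so Ivy = 17.
The 7 still-open variables draw from only 7 values {5, 16, 20, 21, 22, 26, 29}, so each is used; only Carol can be 20, hence Carol = 20.
Grace and Omar share exactly the 2 values {22, 29}; by pigeonhole those values go to them, so strike 22, 29 from Hank, Nate.
Kira and Jack between them cover only {5, 16} — a naked pair. Remove those values from Hank, Nate.
Determined: Carol=20, Ivy=17. The other people each still have more than one consistent value. That makes 2.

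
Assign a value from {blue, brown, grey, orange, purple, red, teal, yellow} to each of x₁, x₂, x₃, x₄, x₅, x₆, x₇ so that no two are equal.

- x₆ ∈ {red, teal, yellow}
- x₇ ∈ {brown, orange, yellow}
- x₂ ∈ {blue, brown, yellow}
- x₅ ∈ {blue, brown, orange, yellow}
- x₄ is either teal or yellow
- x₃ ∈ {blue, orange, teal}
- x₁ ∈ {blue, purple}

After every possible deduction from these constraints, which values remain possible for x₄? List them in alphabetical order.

The 7 variables draw from only 7 values {blue, brown, orange, purple, red, teal, yellow}, so each is used; only x₁ can be purple, hence x₁ = purple.
The 6 still-open variables draw from only 6 values {blue, brown, orange, red, teal, yellow}, so each is used; only x₆ can be red, hence x₆ = red.
No further eliminations apply; x₄ can still be any of teal, yellow.

teal, yellow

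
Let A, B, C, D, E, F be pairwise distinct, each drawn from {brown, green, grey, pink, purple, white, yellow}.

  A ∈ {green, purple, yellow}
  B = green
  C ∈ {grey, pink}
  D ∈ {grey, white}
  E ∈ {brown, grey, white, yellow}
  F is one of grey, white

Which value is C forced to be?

B must be green (only option left). Remove green from A.
D and F share exactly the 2 values {grey, white}; by pigeonhole those values go to them, so strike grey, white from C, E.
So C = pink.

pink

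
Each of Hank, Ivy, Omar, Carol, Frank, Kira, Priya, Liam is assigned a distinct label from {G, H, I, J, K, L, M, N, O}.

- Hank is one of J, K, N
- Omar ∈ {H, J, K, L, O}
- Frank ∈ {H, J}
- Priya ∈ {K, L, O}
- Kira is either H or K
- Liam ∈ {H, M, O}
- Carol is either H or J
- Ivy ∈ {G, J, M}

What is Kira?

K

The 8 variables together cover exactly {G, H, J, K, L, M, N, O} — 8 values for 8 variables — and G appears only in Ivy's list, so Ivy = G.
The 7 still-open variables together cover exactly {H, J, K, L, M, N, O} — 7 values for 7 variables — and M appears only in Liam's list, so Liam = M.
The 6 still-open variables draw from only 6 values {H, J, K, L, N, O}, so each is used; only Hank can be N, hence Hank = N.
Carol and Frank share exactly the 2 values {H, J}; by pigeonhole those values go to them, so strike H, J from Omar, Kira.
So Kira = K.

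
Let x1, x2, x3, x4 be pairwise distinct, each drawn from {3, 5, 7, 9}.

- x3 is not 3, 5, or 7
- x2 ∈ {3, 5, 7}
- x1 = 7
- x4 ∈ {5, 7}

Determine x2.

x1's domain is down to {7}, so x1 = 7. Eliminate 7 elsewhere: x2, x4.
x3 must be 9 (only option left).
That leaves x4 = 5. Eliminate 5 elsewhere: x2.
So x2 = 3.

3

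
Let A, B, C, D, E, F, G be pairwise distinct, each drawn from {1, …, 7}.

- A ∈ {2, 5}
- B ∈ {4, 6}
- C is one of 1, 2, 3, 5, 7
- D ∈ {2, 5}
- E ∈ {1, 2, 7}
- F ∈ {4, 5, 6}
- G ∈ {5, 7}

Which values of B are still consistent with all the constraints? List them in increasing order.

Among the 7 variables, 3 fits only C (and all 7 values in {1, 2, 3, 4, 5, 6, 7} must be used), so C = 3.
The 6 still-open variables draw from only 6 values {1, 2, 4, 5, 6, 7}, so each is used; only E can be 1, hence E = 1.
The 5 still-open variables draw from only 5 values {2, 4, 5, 6, 7}, so each is used; only G can be 7, hence G = 7.
A and D between them cover only {2, 5} — a naked pair. Remove those values from F.
No further eliminations apply; B can still be any of 4, 6.

4, 6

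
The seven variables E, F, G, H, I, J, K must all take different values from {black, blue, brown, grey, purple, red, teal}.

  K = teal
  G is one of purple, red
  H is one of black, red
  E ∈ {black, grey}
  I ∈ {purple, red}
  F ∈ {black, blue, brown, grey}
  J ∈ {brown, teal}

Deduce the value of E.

K must be teal (only option left). Eliminate teal elsewhere: J.
J has just one choice, so J = brown. So F can't be brown.
The 5 still-open variables together cover exactly {black, blue, grey, purple, red} — 5 values for 5 variables — and blue appears only in F's list, so F = blue.
The 4 still-open variables draw from only 4 values {black, grey, purple, red}, so each is used; only E can be grey, hence E = grey.

grey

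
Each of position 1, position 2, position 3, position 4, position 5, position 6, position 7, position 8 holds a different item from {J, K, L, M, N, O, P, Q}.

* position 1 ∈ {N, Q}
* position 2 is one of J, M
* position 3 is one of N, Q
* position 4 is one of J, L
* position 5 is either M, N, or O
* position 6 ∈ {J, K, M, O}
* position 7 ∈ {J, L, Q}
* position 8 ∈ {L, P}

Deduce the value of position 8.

P

Among the 8 variables, K fits only position 6 (and all 8 values in {J, K, L, M, N, O, P, Q} must be used), so position 6 = K.
Among the 7 still-open variables, O fits only position 5 (and all 7 values in {J, L, M, N, O, P, Q} must be used), so position 5 = O.
Among the 6 still-open variables, M fits only position 2 (and all 6 values in {J, L, M, N, P, Q} must be used), so position 2 = M.
The 5 still-open variables together cover exactly {J, L, N, P, Q} — 5 values for 5 variables — and P appears only in position 8's list, so position 8 = P.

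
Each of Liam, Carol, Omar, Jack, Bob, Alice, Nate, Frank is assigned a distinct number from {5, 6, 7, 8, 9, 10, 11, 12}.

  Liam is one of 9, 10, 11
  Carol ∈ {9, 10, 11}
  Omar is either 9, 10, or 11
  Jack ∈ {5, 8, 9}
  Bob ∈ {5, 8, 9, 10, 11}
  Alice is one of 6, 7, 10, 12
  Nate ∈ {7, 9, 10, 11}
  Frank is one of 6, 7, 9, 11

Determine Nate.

7

The 8 variables together cover exactly {5, 6, 7, 8, 9, 10, 11, 12} — 8 values for 8 variables — and 12 appears only in Alice's list, so Alice = 12.
The 7 still-open variables draw from only 7 values {5, 6, 7, 8, 9, 10, 11}, so each is used; only Frank can be 6, hence Frank = 6.
The 6 still-open variables draw from only 6 values {5, 7, 8, 9, 10, 11}, so each is used; only Nate can be 7, hence Nate = 7.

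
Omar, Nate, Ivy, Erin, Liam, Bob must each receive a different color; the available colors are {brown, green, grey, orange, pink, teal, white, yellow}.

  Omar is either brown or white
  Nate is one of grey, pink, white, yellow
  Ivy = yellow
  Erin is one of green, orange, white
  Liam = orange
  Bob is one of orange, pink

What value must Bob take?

Ivy's domain is down to {yellow}, so Ivy = yellow. Remove yellow from Nate.
Liam must be orange (only option left). So Erin, Bob can't be orange.
So Bob = pink.

pink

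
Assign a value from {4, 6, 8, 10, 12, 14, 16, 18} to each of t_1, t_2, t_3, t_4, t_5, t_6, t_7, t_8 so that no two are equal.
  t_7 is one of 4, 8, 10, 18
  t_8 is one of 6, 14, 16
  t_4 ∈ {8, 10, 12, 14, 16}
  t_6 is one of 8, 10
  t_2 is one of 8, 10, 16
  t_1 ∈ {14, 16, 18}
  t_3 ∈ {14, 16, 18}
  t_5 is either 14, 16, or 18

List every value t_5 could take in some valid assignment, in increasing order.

14, 16, 18

Among the 8 variables, 4 fits only t_7 (and all 8 values in {4, 6, 8, 10, 12, 14, 16, 18} must be used), so t_7 = 4.
Among the 7 still-open variables, 6 fits only t_8 (and all 7 values in {6, 8, 10, 12, 14, 16, 18} must be used), so t_8 = 6.
The 6 still-open variables draw from only 6 values {8, 10, 12, 14, 16, 18}, so each is used; only t_4 can be 12, hence t_4 = 12.
t_1, t_3, t_5 between them cover only {14, 16, 18} — a naked triple. Remove those values from t_2.
No further eliminations apply; t_5 can still be any of 14, 16, 18.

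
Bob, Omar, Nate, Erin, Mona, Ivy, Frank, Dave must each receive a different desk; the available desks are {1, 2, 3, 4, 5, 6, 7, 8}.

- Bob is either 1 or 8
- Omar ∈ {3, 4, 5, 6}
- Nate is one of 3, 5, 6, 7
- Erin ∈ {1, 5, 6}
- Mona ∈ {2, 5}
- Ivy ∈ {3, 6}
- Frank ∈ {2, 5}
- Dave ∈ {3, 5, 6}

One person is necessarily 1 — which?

The 8 variables draw from only 8 values {1, 2, 3, 4, 5, 6, 7, 8}, so each is used; only Omar can be 4, hence Omar = 4.
The 7 still-open variables draw from only 7 values {1, 2, 3, 5, 6, 7, 8}, so each is used; only Nate can be 7, hence Nate = 7.
The 6 still-open variables together cover exactly {1, 2, 3, 5, 6, 8} — 6 values for 6 variables — and 8 appears only in Bob's list, so Bob = 8.
The 5 still-open variables draw from only 5 values {1, 2, 3, 5, 6}, so each is used; only Erin can be 1, hence Erin = 1.

Erin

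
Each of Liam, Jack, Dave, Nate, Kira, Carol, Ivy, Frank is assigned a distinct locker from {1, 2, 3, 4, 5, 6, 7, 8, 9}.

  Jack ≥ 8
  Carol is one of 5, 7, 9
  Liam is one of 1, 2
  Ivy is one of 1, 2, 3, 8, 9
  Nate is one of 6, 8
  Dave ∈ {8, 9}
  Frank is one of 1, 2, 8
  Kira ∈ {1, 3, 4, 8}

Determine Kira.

4

Jack and Dave between them cover only {8, 9} — a naked pair. Remove those values from Nate, Kira, Carol, Ivy, Frank.
Nate must be 6 (only option left).
Liam and Frank between them cover only {1, 2} — a naked pair. Remove those values from Kira, Ivy.
That leaves Ivy = 3. Strike 3 from Kira.
So Kira = 4.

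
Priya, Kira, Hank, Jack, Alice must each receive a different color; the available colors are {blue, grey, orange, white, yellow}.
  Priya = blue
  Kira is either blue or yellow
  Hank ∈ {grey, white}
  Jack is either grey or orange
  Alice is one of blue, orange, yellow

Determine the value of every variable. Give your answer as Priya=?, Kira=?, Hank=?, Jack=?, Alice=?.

Priya=blue, Kira=yellow, Hank=white, Jack=grey, Alice=orange

Priya must be blue (only option left). Remove blue from Kira, Alice.
Kira's domain is down to {yellow}, so Kira = yellow. Strike yellow from Alice.
That leaves Alice = orange. Eliminate orange elsewhere: Jack.
That leaves Jack = grey. Remove grey from Hank.
Hank's domain is down to {white}, so Hank = white.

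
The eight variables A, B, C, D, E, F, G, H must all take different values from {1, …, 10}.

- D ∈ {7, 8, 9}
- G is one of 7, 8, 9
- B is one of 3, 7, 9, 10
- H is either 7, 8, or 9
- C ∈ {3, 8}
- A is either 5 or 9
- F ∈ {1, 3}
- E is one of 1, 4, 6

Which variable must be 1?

D, G, H between them cover only {7, 8, 9} — a naked triple. Remove those values from A, B, C.
A's domain is down to {5}, so A = 5.
C's domain is down to {3}, so C = 3. So B, F can't be 3.
So 1 goes to F.

F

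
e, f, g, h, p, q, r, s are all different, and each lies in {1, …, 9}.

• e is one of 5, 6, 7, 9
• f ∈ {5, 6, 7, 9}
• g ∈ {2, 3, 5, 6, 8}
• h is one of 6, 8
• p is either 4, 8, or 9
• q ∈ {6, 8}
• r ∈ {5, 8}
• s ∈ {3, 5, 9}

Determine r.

5

Among the 8 variables, 2 fits only g (and all 8 values in {2, 3, 4, 5, 6, 7, 8, 9} must be used), so g = 2.
The 7 still-open variables together cover exactly {3, 4, 5, 6, 7, 8, 9} — 7 values for 7 variables — and 3 appears only in s's list, so s = 3.
Among the 6 still-open variables, 4 fits only p (and all 6 values in {4, 5, 6, 7, 8, 9} must be used), so p = 4.
h and q between them cover only {6, 8} — a naked pair. Remove those values from e, f, r.
So r = 5.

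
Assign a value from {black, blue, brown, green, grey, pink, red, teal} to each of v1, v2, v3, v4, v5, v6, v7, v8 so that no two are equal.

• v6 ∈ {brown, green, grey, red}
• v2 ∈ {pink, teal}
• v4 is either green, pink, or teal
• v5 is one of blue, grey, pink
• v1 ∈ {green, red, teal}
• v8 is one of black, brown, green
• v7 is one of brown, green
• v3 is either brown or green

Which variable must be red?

Among the 8 variables, black fits only v8 (and all 8 values in {black, blue, brown, green, grey, pink, red, teal} must be used), so v8 = black.
The 7 still-open variables together cover exactly {blue, brown, green, grey, pink, red, teal} — 7 values for 7 variables — and blue appears only in v5's list, so v5 = blue.
The 6 still-open variables together cover exactly {brown, green, grey, pink, red, teal} — 6 values for 6 variables — and grey appears only in v6's list, so v6 = grey.
Among the 5 still-open variables, red fits only v1 (and all 5 values in {brown, green, pink, red, teal} must be used), so v1 = red.

v1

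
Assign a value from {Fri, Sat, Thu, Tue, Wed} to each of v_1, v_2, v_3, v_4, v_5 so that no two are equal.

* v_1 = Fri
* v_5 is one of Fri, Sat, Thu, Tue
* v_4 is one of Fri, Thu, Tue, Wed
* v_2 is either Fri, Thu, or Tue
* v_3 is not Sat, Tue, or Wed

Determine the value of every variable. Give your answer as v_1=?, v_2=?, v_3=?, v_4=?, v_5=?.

v_1's domain is down to {Fri}, so v_1 = Fri. Eliminate Fri elsewhere: v_2, v_3, v_4, v_5.
That leaves v_3 = Thu. Eliminate Thu elsewhere: v_2, v_4, v_5.
v_2 must be Tue (only option left). Strike Tue from v_4, v_5.
v_4's domain is down to {Wed}, so v_4 = Wed.
v_5 has just one choice, so v_5 = Sat.

v_1=Fri, v_2=Tue, v_3=Thu, v_4=Wed, v_5=Sat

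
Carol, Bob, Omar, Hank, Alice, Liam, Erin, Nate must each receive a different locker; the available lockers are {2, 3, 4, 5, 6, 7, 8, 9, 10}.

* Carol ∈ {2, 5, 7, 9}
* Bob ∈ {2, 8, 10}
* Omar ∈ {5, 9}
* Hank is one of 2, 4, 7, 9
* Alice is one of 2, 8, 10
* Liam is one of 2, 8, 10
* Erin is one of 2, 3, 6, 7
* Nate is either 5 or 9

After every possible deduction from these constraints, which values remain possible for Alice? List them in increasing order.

2, 8, 10

The 2 variables Omar and Nate are confined to {5, 9}, which locks those values in; drop them from Carol, Hank.
The 3 variables Bob, Alice, Liam are confined to {2, 8, 10}, which locks those values in; drop them from Carol, Hank, Erin.
Carol has just one choice, so Carol = 7. Strike 7 from Hank, Erin.
Hank has just one choice, so Hank = 4.
No further eliminations apply; Alice can still be any of 2, 8, 10.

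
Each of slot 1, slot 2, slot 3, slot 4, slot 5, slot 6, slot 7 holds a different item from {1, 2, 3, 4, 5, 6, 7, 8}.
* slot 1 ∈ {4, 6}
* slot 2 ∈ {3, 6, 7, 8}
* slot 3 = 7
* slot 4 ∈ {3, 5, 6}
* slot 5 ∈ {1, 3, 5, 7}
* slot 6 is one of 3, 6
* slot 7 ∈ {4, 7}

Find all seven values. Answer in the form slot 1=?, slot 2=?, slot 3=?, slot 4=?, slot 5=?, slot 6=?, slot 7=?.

slot 1=6, slot 2=8, slot 3=7, slot 4=5, slot 5=1, slot 6=3, slot 7=4

slot 3's domain is down to {7}, so slot 3 = 7. Remove 7 from slot 2, slot 5, slot 7.
slot 7's domain is down to {4}, so slot 7 = 4. So slot 1 can't be 4.
slot 1 must be 6 (only option left). Strike 6 from slot 2, slot 4, slot 6.
slot 6's domain is down to {3}, so slot 6 = 3. Remove 3 from slot 2, slot 4, slot 5.
That leaves slot 2 = 8.
slot 4's domain is down to {5}, so slot 4 = 5. Strike 5 from slot 5.
slot 5's domain is down to {1}, so slot 5 = 1.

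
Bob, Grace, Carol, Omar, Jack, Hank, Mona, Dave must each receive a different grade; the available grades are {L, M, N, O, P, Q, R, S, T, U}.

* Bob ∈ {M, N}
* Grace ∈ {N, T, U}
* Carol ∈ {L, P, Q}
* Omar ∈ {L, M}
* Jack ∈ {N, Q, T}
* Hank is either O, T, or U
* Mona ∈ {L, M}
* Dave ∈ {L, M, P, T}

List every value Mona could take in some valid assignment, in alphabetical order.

Among the 8 variables, O fits only Hank (and all 8 values in {L, M, N, O, P, Q, T, U} must be used), so Hank = O.
The 7 still-open variables draw from only 7 values {L, M, N, P, Q, T, U}, so each is used; only Grace can be U, hence Grace = U.
The 2 variables Omar and Mona are confined to {L, M}, which locks those values in; drop them from Bob, Carol, Dave.
Bob's domain is down to {N}, so Bob = N. Remove N from Jack.
No further eliminations apply; Mona can still be any of L, M.

L, M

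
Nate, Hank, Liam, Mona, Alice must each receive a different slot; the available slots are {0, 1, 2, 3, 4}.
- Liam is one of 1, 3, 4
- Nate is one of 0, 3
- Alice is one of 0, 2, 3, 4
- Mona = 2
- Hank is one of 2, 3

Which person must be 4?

Mona's domain is down to {2}, so Mona = 2. So Hank, Alice can't be 2.
Hank has just one choice, so Hank = 3. Strike 3 from Nate, Liam, Alice.
Nate has just one choice, so Nate = 0. Strike 0 from Alice.
So 4 goes to Alice.

Alice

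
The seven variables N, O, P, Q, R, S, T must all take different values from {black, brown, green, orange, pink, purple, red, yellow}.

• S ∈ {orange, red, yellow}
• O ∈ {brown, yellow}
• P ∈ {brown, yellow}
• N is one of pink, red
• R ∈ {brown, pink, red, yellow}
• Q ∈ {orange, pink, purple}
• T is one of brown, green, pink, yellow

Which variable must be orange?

Among the 7 variables, green fits only T (and all 7 values in {brown, green, orange, pink, purple, red, yellow} must be used), so T = green.
The 6 still-open variables together cover exactly {brown, orange, pink, purple, red, yellow} — 6 values for 6 variables — and purple appears only in Q's list, so Q = purple.
The 5 still-open variables draw from only 5 values {brown, orange, pink, red, yellow}, so each is used; only S can be orange, hence S = orange.

S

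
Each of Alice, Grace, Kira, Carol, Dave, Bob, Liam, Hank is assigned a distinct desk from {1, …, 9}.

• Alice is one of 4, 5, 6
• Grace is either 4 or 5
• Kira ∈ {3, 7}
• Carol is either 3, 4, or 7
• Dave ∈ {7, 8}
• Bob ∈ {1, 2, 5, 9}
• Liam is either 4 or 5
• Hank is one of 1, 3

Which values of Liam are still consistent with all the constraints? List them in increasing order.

The 2 variables Grace and Liam are confined to {4, 5}, which locks those values in; drop them from Alice, Carol, Bob.
Alice has just one choice, so Alice = 6.
Kira and Carol share exactly the 2 values {3, 7}; by pigeonhole those values go to them, so strike 3, 7 from Dave, Hank.
Dave has just one choice, so Dave = 8.
Hank has just one choice, so Hank = 1. Strike 1 from Bob.
No further eliminations apply; Liam can still be any of 4, 5.

4, 5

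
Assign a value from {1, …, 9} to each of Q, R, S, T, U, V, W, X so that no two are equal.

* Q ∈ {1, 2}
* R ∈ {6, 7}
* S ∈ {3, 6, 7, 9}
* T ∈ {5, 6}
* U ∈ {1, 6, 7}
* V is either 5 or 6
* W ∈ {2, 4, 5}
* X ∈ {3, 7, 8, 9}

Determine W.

4

T and V between them cover only {5, 6} — a naked pair. Remove those values from R, S, U, W.
R's domain is down to {7}, so R = 7. Strike 7 from S, U, X.
U has just one choice, so U = 1. So Q can't be 1.
Q's domain is down to {2}, so Q = 2. Remove 2 from W.
So W = 4.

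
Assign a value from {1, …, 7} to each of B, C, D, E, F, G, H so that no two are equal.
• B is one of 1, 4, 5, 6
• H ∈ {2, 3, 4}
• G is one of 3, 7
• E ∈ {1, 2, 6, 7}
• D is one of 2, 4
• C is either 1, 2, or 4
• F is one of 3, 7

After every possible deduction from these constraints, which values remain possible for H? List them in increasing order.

2, 4

The 7 variables draw from only 7 values {1, 2, 3, 4, 5, 6, 7}, so each is used; only B can be 5, hence B = 5.
The 6 still-open variables together cover exactly {1, 2, 3, 4, 6, 7} — 6 values for 6 variables — and 6 appears only in E's list, so E = 6.
The 5 still-open variables together cover exactly {1, 2, 3, 4, 7} — 5 values for 5 variables — and 1 appears only in C's list, so C = 1.
F and G share exactly the 2 values {3, 7}; by pigeonhole those values go to them, so strike 3, 7 from H.
No further eliminations apply; H can still be any of 2, 4.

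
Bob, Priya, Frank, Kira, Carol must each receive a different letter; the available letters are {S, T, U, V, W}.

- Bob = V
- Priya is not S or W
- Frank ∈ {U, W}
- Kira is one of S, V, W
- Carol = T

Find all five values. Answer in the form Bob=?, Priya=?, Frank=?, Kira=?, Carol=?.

Bob must be V (only option left). Remove V from Priya, Kira.
Carol's domain is down to {T}, so Carol = T. So Priya can't be T.
Priya's domain is down to {U}, so Priya = U. Eliminate U elsewhere: Frank.
Frank's domain is down to {W}, so Frank = W. Strike W from Kira.
That leaves Kira = S.

Bob=V, Priya=U, Frank=W, Kira=S, Carol=T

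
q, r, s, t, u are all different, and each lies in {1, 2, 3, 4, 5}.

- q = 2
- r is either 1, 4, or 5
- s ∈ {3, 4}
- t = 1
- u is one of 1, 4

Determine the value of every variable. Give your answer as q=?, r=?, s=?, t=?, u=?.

q=2, r=5, s=3, t=1, u=4

q has just one choice, so q = 2.
t has just one choice, so t = 1. Eliminate 1 elsewhere: r, u.
u must be 4 (only option left). So r, s can't be 4.
That leaves r = 5.
s must be 3 (only option left).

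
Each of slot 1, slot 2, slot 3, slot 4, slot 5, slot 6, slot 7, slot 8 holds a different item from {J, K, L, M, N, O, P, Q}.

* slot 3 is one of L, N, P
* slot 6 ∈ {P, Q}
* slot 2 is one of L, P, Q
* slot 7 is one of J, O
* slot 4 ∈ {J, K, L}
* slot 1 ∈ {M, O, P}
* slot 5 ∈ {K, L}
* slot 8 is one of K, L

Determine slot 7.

O

The 8 variables draw from only 8 values {J, K, L, M, N, O, P, Q}, so each is used; only slot 1 can be M, hence slot 1 = M.
The 7 still-open variables together cover exactly {J, K, L, N, O, P, Q} — 7 values for 7 variables — and N appears only in slot 3's list, so slot 3 = N.
The 6 still-open variables draw from only 6 values {J, K, L, O, P, Q}, so each is used; only slot 7 can be O, hence slot 7 = O.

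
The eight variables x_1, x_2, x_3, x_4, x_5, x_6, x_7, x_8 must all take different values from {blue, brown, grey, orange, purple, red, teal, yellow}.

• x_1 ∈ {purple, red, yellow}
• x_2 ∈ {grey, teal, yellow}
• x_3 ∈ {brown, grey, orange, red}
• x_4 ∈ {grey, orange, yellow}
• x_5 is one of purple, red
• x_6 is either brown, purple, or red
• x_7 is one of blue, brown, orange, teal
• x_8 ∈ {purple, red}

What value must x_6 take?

The 8 variables together cover exactly {blue, brown, grey, orange, purple, red, teal, yellow} — 8 values for 8 variables — and blue appears only in x_7's list, so x_7 = blue.
Among the 7 still-open variables, teal fits only x_2 (and all 7 values in {brown, grey, orange, purple, red, teal, yellow} must be used), so x_2 = teal.
x_5 and x_8 between them cover only {purple, red} — a naked pair. Remove those values from x_1, x_3, x_6.
So x_6 = brown.

brown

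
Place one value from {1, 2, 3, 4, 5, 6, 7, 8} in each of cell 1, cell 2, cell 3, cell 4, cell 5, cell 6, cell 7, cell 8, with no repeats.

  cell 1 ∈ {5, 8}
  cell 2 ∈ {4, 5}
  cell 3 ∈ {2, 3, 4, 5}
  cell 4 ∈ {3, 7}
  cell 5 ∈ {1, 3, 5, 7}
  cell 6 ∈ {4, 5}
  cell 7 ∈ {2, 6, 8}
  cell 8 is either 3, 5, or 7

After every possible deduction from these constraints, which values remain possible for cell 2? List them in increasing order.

4, 5

The 8 variables together cover exactly {1, 2, 3, 4, 5, 6, 7, 8} — 8 values for 8 variables — and 1 appears only in cell 5's list, so cell 5 = 1.
The 7 still-open variables draw from only 7 values {2, 3, 4, 5, 6, 7, 8}, so each is used; only cell 7 can be 6, hence cell 7 = 6.
The 6 still-open variables draw from only 6 values {2, 3, 4, 5, 7, 8}, so each is used; only cell 3 can be 2, hence cell 3 = 2.
The 5 still-open variables together cover exactly {3, 4, 5, 7, 8} — 5 values for 5 variables — and 8 appears only in cell 1's list, so cell 1 = 8.
cell 2 and cell 6 between them cover only {4, 5} — a naked pair. Remove those values from cell 8.
No further eliminations apply; cell 2 can still be any of 4, 5.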